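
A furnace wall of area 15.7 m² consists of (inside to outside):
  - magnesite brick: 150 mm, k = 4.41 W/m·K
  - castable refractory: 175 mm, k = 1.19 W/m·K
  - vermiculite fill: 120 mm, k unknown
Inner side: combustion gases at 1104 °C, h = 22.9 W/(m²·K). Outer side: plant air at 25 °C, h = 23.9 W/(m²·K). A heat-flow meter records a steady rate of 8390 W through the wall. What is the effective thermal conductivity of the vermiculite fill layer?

Model the wall as resistances in series:
R_inner film = 1/(h_i·A) = 1/(22.9×15.7) = 0.002781 K/W
R_magnesite brick = L/(kA) = 0.15/(4.41×15.7) = 0.002166 K/W
R_castable refractory = L/(kA) = 0.175/(1.19×15.7) = 0.009367 K/W
R_outer film = 1/(h_o·A) = 1/(23.9×15.7) = 0.002665 K/W
Sum of known resistances R_other = 0.01698 K/W
Total R = ΔT/Q = 1079/8390 = 0.1286 K/W
R_vermiculite fill = R_total − R_other = 0.1116 K/W
k = L/(R·A) = 0.12/(0.1116×15.7)

k ≈ 0.0685 W/(m·K)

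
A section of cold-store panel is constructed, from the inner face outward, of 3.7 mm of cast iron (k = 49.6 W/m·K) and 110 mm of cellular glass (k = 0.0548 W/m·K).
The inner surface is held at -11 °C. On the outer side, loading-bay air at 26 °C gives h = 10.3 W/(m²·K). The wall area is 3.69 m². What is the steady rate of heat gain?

Model the wall as resistances in series:
R_cast iron = L/(kA) = 0.0037/(49.6×3.69) = 2.022×10^-5 K/W
R_cellular glass = L/(kA) = 0.11/(0.0548×3.69) = 0.544 K/W
R_outer film = 1/(h_o·A) = 1/(10.3×3.69) = 0.02631 K/W
R_total = 0.5703 K/W
Q = ΔT / R_total = 37 / 0.5703

Q ≈ 64.9 W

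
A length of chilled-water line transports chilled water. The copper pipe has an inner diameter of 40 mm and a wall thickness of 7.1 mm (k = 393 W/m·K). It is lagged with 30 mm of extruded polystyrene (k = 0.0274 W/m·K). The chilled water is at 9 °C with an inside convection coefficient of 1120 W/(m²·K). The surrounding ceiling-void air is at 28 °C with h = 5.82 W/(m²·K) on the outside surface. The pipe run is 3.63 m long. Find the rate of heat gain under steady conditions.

Q ≈ 14.3 W

Per-layer cylindrical resistances, series-summed:
R_inner film = 1/(h_i·2πr₁L) = 1/(1120×2π×0.02×3.63) = 0.001957 K/W
R_copper pipe wall = ln(27.1/20)/(2π×393×3.63) = 3.389×10^-5 K/W
R_extruded polystyrene = ln(57.1/27.1)/(2π×0.0274×3.63) = 1.193 K/W
R_outer film = 1/(h_o·2πr_oL) = 1/(5.82×2π×0.0571×3.63) = 0.1319 K/W
R_total = 1.326 K/W
Q = ΔT/R_total = 19/1.326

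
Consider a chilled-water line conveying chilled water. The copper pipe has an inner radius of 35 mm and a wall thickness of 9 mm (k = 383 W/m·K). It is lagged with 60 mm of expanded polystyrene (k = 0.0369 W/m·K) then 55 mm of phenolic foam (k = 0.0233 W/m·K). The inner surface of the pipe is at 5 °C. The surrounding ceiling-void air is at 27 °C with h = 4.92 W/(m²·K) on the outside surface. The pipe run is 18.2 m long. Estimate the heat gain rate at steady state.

Cylindrical conduction, so R = ln(r₂/r₁)/(2πkL) per layer, in series:
R_copper pipe wall = ln(44/35)/(2π×383×18.2) = 5.225×10^-6 K/W
R_expanded polystyrene = ln(104/44)/(2π×0.0369×18.2) = 0.2039 K/W
R_phenolic foam = ln(159/104)/(2π×0.0233×18.2) = 0.1593 K/W
R_outer film = 1/(h_o·2πr_oL) = 1/(4.92×2π×0.159×18.2) = 0.01118 K/W
R_total = 0.3744 K/W
Q = ΔT/R_total = 22/0.3744

Q ≈ 58.8 W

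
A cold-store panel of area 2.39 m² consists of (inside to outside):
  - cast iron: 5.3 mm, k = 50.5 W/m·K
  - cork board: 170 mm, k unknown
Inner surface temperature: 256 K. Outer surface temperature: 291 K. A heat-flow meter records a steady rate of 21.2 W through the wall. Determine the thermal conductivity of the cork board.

k ≈ 0.0431 W/(m·K)

Series thermal resistances:
R_cast iron = L/(kA) = 0.0053/(50.5×2.39) = 4.391×10^-5 K/W
Sum of known resistances R_other = 4.391×10^-5 K/W
Total R = ΔT/Q = 35/21.2 = 1.651 K/W
R_cork board = R_total − R_other = 1.651 K/W
k = L/(R·A) = 0.17/(1.651×2.39)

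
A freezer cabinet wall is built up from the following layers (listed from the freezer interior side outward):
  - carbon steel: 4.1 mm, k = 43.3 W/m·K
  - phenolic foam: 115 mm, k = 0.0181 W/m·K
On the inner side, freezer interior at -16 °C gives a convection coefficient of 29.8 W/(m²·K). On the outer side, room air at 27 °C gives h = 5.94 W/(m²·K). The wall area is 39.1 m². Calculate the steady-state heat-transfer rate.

Q ≈ 256 W

Treating each layer as a thermal resistance in series:
R_inner film = 1/(h_i·A) = 1/(29.8×39.1) = 8.582×10^-4 K/W
R_carbon steel = L/(kA) = 0.0041/(43.3×39.1) = 2.422×10^-6 K/W
R_phenolic foam = L/(kA) = 0.115/(0.0181×39.1) = 0.1625 K/W
R_outer film = 1/(h_o·A) = 1/(5.94×39.1) = 0.004306 K/W
R_total = 0.1677 K/W
Q = ΔT / R_total = 43 / 0.1677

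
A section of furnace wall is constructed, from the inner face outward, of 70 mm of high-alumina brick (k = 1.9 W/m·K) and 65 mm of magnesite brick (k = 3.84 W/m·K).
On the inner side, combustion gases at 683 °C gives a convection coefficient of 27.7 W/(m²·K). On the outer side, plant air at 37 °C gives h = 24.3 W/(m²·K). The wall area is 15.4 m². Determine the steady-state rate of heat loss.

Thermal resistances in series:
R_inner film = 1/(h_i·A) = 1/(27.7×15.4) = 0.002344 K/W
R_high-alumina brick = L/(kA) = 0.07/(1.9×15.4) = 0.002392 K/W
R_magnesite brick = L/(kA) = 0.065/(3.84×15.4) = 0.001099 K/W
R_outer film = 1/(h_o·A) = 1/(24.3×15.4) = 0.002672 K/W
R_total = 0.008508 K/W
Q = ΔT / R_total = 646 / 0.008508

Q ≈ 75900 W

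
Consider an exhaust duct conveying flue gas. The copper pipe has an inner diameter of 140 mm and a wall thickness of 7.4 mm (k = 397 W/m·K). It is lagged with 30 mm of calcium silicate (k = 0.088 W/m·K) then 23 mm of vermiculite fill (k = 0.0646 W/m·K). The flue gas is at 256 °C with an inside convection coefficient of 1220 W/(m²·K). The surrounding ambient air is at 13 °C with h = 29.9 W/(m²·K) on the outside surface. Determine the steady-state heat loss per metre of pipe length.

For a radial system each layer contributes R = ln(r_out/r_in)/(2πkL); films add R = 1/(hA).
R_inner film = 1/(h_i·2πr₁L) = 1/(1220×2π×0.07×1) = 0.001864 K/W
R_copper pipe wall = ln(77.4/70)/(2π×397×1) = 4.029×10^-5 K/W
R_calcium silicate = ln(107.4/77.4)/(2π×0.088×1) = 0.5924 K/W
R_vermiculite fill = ln(130.4/107.4)/(2π×0.0646×1) = 0.4781 K/W
R_outer film = 1/(h_o·2πr_oL) = 1/(29.9×2π×0.1304×1) = 0.04082 K/W
R_total = 1.113 K/W
Q = ΔT/R_total = 243/1.113

q′ ≈ 218 W/m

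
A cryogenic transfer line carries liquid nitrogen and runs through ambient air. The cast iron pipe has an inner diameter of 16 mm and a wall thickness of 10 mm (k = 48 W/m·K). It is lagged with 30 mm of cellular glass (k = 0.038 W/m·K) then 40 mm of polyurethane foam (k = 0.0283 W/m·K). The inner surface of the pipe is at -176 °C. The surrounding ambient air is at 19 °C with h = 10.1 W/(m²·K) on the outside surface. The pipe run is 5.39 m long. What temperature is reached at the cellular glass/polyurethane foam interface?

Radial resistances (cylindrical: R_cond = ln(r_o/r_i)/(2πkL), R_conv = 1/(h·2πrL)):
R_cast iron pipe wall = ln(18/8)/(2π×48×5.39) = 4.989×10^-4 K/W
R_cellular glass = ln(48/18)/(2π×0.038×5.39) = 0.7622 K/W
R_polyurethane foam = ln(88/48)/(2π×0.0283×5.39) = 0.6324 K/W
R_outer film = 1/(h_o·2πr_oL) = 1/(10.1×2π×0.088×5.39) = 0.03322 K/W
R_total = 1.428 K/W
Q = ΔT/R_total = 195/1.428
Q = 137 W
T_interface = T_inner + Q·ΣR(inner→interface) = -176 + 137×0.7627

T ≈ -71.9 °C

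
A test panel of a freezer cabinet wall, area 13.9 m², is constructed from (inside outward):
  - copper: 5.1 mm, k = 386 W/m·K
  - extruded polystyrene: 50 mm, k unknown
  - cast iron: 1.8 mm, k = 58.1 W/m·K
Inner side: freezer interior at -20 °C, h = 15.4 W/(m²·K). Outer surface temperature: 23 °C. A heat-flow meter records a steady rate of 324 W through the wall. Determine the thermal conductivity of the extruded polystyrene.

Thermal resistances in series:
R_inner film = 1/(h_i·A) = 1/(15.4×13.9) = 0.004672 K/W
R_copper = L/(kA) = 0.0051/(386×13.9) = 9.505×10^-7 K/W
R_cast iron = L/(kA) = 0.0018/(58.1×13.9) = 2.229×10^-6 K/W
Sum of known resistances R_other = 0.004675 K/W
Total R = ΔT/Q = 43/324 = 0.1327 K/W
R_extruded polystyrene = R_total − R_other = 0.128 K/W
k = L/(R·A) = 0.05/(0.128×13.9)

k ≈ 0.0281 W/(m·K)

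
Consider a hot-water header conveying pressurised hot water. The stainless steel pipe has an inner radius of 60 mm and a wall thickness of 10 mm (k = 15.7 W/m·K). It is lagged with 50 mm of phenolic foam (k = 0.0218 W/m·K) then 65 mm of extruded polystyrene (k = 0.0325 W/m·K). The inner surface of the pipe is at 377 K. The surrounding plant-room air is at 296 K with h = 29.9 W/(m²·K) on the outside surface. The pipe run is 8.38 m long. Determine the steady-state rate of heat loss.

Q ≈ 112 W

Cylindrical conduction, so R = ln(r₂/r₁)/(2πkL) per layer, in series:
R_stainless steel pipe wall = ln(70/60)/(2π×15.7×8.38) = 1.865×10^-4 K/W
R_phenolic foam = ln(120/70)/(2π×0.0218×8.38) = 0.4696 K/W
R_extruded polystyrene = ln(185/120)/(2π×0.0325×8.38) = 0.253 K/W
R_outer film = 1/(h_o·2πr_oL) = 1/(29.9×2π×0.185×8.38) = 0.003433 K/W
R_total = 0.7262 K/W
Q = ΔT/R_total = 81/0.7262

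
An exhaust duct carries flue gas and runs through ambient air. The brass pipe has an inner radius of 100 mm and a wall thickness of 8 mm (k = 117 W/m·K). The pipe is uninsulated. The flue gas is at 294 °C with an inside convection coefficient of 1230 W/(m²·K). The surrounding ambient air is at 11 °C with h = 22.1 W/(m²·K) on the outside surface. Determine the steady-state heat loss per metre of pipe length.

Per-layer cylindrical resistances, series-summed:
R_inner film = 1/(h_i·2πr₁L) = 1/(1230×2π×0.1×1) = 0.001294 K/W
R_brass pipe wall = ln(108/100)/(2π×117×1) = 1.047×10^-4 K/W
R_outer film = 1/(h_o·2πr_oL) = 1/(22.1×2π×0.108×1) = 0.06668 K/W
R_total = 0.06808 K/W
Q = ΔT/R_total = 283/0.06808

q′ ≈ 4160 W/m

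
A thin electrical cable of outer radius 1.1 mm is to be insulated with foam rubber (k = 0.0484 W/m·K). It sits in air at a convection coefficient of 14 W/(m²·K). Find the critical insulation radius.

For a cylinder r_cr = k/h = 0.0484/14
r_cr = 3.46 mm; since the bare radius (1.1 mm) is below r_cr, adding a thin layer of insulation will *increase* heat loss.

r_cr ≈ 3.46 mm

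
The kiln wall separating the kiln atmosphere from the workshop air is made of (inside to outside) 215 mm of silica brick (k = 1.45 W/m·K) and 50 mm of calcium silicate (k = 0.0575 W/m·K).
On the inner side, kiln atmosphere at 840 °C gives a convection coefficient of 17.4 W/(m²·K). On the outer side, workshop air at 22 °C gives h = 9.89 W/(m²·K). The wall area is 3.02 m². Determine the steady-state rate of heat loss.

Using the resistance-network approach (series):
R_inner film = 1/(h_i·A) = 1/(17.4×3.02) = 0.01903 K/W
R_silica brick = L/(kA) = 0.215/(1.45×3.02) = 0.0491 K/W
R_calcium silicate = L/(kA) = 0.05/(0.0575×3.02) = 0.2879 K/W
R_outer film = 1/(h_o·A) = 1/(9.89×3.02) = 0.03348 K/W
R_total = 0.3895 K/W
Q = ΔT / R_total = 818 / 0.3895

Q ≈ 2100 W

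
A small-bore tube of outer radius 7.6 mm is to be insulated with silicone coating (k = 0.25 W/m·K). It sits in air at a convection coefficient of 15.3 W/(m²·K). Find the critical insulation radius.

r_cr ≈ 16.3 mm

For a cylinder r_cr = k/h = 0.25/15.3
r_cr = 16.3 mm; since the bare radius (7.6 mm) is below r_cr, adding a thin layer of insulation will *increase* heat loss.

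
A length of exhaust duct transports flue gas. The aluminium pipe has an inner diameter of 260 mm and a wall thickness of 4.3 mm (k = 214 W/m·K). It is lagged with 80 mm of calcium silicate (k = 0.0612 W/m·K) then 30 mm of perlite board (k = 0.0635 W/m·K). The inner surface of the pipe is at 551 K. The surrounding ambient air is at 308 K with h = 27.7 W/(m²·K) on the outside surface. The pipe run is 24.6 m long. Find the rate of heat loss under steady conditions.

Q ≈ 3810 W

Radial resistances (cylindrical: R_cond = ln(r_o/r_i)/(2πkL), R_conv = 1/(h·2πrL)):
R_aluminium pipe wall = ln(134.3/130)/(2π×214×24.6) = 9.838×10^-7 K/W
R_calcium silicate = ln(214.3/134.3)/(2π×0.0612×24.6) = 0.0494 K/W
R_perlite board = ln(244.3/214.3)/(2π×0.0635×24.6) = 0.01335 K/W
R_outer film = 1/(h_o·2πr_oL) = 1/(27.7×2π×0.2443×24.6) = 9.561×10^-4 K/W
R_total = 0.06371 K/W
Q = ΔT/R_total = 243/0.06371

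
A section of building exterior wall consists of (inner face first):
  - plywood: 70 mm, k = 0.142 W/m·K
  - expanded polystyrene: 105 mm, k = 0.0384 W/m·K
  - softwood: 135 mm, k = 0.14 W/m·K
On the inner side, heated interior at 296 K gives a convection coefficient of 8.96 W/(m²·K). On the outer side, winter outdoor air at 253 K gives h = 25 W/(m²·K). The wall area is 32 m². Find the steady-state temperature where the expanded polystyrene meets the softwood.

T ≈ 263 K

Model the wall as resistances in series:
R_inner film = 1/(h_i·A) = 1/(8.96×32) = 0.003488 K/W
R_plywood = L/(kA) = 0.07/(0.142×32) = 0.0154 K/W
R_expanded polystyrene = L/(kA) = 0.105/(0.0384×32) = 0.08545 K/W
R_softwood = L/(kA) = 0.135/(0.14×32) = 0.03013 K/W
R_outer film = 1/(h_o·A) = 1/(25×32) = 0.00125 K/W
R_total = 0.1357 K/W;  Q = ΔT/R_total = 43/0.1357 = 316.8 W
T_interface = T_inner − Q·ΣR(inner→interface) = 296 − 317×0.1043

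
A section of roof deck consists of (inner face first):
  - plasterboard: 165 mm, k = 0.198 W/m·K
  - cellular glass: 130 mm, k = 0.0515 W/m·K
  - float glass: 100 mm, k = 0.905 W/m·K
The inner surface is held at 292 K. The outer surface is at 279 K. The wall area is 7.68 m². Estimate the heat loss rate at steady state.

Q ≈ 28.8 W

Model the wall as resistances in series:
R_plasterboard = L/(kA) = 0.165/(0.198×7.68) = 0.1085 K/W
R_cellular glass = L/(kA) = 0.13/(0.0515×7.68) = 0.3287 K/W
R_float glass = L/(kA) = 0.1/(0.905×7.68) = 0.01439 K/W
R_total = 0.4516 K/W
Q = ΔT / R_total = 13 / 0.4516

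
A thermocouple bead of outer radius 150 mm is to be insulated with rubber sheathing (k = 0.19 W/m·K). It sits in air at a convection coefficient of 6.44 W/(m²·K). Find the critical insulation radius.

r_cr ≈ 59 mm

For a sphere r_cr = 2k/h = 2×0.19/6.44
r_cr = 59 mm; since the bare radius (150 mm) is above r_cr, any added insulation will reduce heat loss.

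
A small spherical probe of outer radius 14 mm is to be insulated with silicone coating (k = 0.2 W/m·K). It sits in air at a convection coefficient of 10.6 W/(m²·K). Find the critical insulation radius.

r_cr ≈ 37.7 mm

For a sphere r_cr = 2k/h = 2×0.2/10.6
r_cr = 37.7 mm; since the bare radius (14 mm) is below r_cr, adding a thin layer of insulation will *increase* heat loss.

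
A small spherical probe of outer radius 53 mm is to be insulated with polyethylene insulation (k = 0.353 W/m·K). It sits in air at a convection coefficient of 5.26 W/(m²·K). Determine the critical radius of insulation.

For a sphere r_cr = 2k/h = 2×0.353/5.26
r_cr = 134 mm; since the bare radius (53 mm) is below r_cr, adding a thin layer of insulation will *increase* heat loss.

r_cr ≈ 134 mm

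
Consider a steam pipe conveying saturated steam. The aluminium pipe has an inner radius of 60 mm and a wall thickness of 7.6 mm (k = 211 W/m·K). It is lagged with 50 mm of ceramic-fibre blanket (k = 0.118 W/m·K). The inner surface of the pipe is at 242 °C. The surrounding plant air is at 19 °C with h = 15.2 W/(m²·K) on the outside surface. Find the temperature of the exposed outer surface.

Per-layer cylindrical resistances, series-summed:
R_aluminium pipe wall = ln(67.6/60)/(2π×211×1) = 8.996×10^-5 K/W
R_ceramic-fibre blanket = ln(117.6/67.6)/(2π×0.118×1) = 0.7468 K/W
R_outer film = 1/(h_o·2πr_oL) = 1/(15.2×2π×0.1176×1) = 0.08904 K/W
R_total = 0.8359 K/W
Q = ΔT/R_total = 223/0.8359
Q = 267 W/m
T_interface = T_inner − Q·ΣR(inner→interface) = 242 − 267×0.7469

T ≈ 42.8 °C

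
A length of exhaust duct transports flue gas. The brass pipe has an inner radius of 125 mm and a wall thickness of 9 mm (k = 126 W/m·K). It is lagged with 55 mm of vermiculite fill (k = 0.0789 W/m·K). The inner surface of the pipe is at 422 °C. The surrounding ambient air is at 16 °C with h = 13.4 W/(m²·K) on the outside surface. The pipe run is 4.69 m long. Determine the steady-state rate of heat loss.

Treating each annulus and film as a series resistance:
R_brass pipe wall = ln(134/125)/(2π×126×4.69) = 1.873×10^-5 K/W
R_vermiculite fill = ln(189/134)/(2π×0.0789×4.69) = 0.1479 K/W
R_outer film = 1/(h_o·2πr_oL) = 1/(13.4×2π×0.189×4.69) = 0.0134 K/W
R_total = 0.1613 K/W
Q = ΔT/R_total = 406/0.1613

Q ≈ 2520 W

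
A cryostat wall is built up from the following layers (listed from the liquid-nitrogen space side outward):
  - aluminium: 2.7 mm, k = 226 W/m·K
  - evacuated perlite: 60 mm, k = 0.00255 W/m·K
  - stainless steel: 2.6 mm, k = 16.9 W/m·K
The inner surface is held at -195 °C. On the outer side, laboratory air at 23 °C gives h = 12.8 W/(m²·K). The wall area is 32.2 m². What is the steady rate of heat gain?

Q ≈ 297 W

Series thermal resistances:
R_aluminium = L/(kA) = 0.0027/(226×32.2) = 3.71×10^-7 K/W
R_evacuated perlite = L/(kA) = 0.06/(0.00255×32.2) = 0.7307 K/W
R_stainless steel = L/(kA) = 0.0026/(16.9×32.2) = 4.778×10^-6 K/W
R_outer film = 1/(h_o·A) = 1/(12.8×32.2) = 0.002426 K/W
R_total = 0.7332 K/W
Q = ΔT / R_total = 218 / 0.7332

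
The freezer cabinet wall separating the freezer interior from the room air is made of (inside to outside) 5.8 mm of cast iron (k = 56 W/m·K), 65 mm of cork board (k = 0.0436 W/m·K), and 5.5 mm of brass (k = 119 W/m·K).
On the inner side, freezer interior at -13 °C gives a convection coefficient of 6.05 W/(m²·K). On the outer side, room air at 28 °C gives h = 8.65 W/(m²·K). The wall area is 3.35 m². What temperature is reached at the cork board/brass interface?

T ≈ 25.3 °C

Series thermal resistances:
R_inner film = 1/(h_i·A) = 1/(6.05×3.35) = 0.04934 K/W
R_cast iron = L/(kA) = 0.0058/(56×3.35) = 3.092×10^-5 K/W
R_cork board = L/(kA) = 0.065/(0.0436×3.35) = 0.445 K/W
R_brass = L/(kA) = 0.0055/(119×3.35) = 1.38×10^-5 K/W
R_outer film = 1/(h_o·A) = 1/(8.65×3.35) = 0.03451 K/W
R_total = 0.5289 K/W;  Q = ΔT/R_total = 41/0.5289 = 77.52 W
T_interface = T_inner + Q·ΣR(inner→interface) = -13 + 77.5×0.4944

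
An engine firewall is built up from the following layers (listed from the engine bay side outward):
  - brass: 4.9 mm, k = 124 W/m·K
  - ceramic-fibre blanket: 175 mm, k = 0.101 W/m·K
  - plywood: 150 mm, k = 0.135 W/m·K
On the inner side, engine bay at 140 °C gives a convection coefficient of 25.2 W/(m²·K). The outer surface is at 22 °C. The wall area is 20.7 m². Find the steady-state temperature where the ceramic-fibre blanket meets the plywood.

T ≈ 67.5 °C

Treating each layer as a thermal resistance in series:
R_inner film = 1/(h_i·A) = 1/(25.2×20.7) = 0.001917 K/W
R_brass = L/(kA) = 0.0049/(124×20.7) = 1.909×10^-6 K/W
R_ceramic-fibre blanket = L/(kA) = 0.175/(0.101×20.7) = 0.0837 K/W
R_plywood = L/(kA) = 0.15/(0.135×20.7) = 0.05368 K/W
R_total = 0.1393 K/W;  Q = ΔT/R_total = 118/0.1393 = 847.1 W
T_interface = T_inner − Q·ΣR(inner→interface) = 140 − 847×0.08562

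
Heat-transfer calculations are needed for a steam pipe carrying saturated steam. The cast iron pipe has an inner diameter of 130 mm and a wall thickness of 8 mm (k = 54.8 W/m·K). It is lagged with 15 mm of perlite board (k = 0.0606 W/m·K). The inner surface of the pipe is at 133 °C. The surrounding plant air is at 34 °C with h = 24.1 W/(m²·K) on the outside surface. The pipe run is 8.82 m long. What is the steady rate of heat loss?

Q ≈ 1540 W

Per-layer cylindrical resistances, series-summed:
R_cast iron pipe wall = ln(73/65)/(2π×54.8×8.82) = 3.822×10^-5 K/W
R_perlite board = ln(88/73)/(2π×0.0606×8.82) = 0.05565 K/W
R_outer film = 1/(h_o·2πr_oL) = 1/(24.1×2π×0.088×8.82) = 0.008508 K/W
R_total = 0.06419 K/W
Q = ΔT/R_total = 99/0.06419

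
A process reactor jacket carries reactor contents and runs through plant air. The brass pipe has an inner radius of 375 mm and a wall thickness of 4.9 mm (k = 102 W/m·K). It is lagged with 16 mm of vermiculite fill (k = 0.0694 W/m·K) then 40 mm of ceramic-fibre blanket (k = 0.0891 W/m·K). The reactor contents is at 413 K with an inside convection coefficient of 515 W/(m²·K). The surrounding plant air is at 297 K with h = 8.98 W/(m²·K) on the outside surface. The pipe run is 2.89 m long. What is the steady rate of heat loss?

Q ≈ 1090 W

For a radial system each layer contributes R = ln(r_out/r_in)/(2πkL); films add R = 1/(hA).
R_inner film = 1/(h_i·2πr₁L) = 1/(515×2π×0.375×2.89) = 2.852×10^-4 K/W
R_brass pipe wall = ln(379.9/375)/(2π×102×2.89) = 7.009×10^-6 K/W
R_vermiculite fill = ln(395.9/379.9)/(2π×0.0694×2.89) = 0.03274 K/W
R_ceramic-fibre blanket = ln(435.9/395.9)/(2π×0.0891×2.89) = 0.05949 K/W
R_outer film = 1/(h_o·2πr_oL) = 1/(8.98×2π×0.4359×2.89) = 0.01407 K/W
R_total = 0.1066 K/W
Q = ΔT/R_total = 116/0.1066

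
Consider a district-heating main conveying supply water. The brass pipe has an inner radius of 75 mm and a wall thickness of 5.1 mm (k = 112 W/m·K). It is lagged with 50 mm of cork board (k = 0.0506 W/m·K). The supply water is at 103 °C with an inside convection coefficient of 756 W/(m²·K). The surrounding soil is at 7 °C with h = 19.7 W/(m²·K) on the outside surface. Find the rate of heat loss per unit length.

q′ ≈ 60.4 W/m

For a radial system each layer contributes R = ln(r_out/r_in)/(2πkL); films add R = 1/(hA).
R_inner film = 1/(h_i·2πr₁L) = 1/(756×2π×0.075×1) = 0.002807 K/W
R_brass pipe wall = ln(80.1/75)/(2π×112×1) = 9.349×10^-5 K/W
R_cork board = ln(130.1/80.1)/(2π×0.0506×1) = 1.526 K/W
R_outer film = 1/(h_o·2πr_oL) = 1/(19.7×2π×0.1301×1) = 0.0621 K/W
R_total = 1.591 K/W
Q = ΔT/R_total = 96/1.591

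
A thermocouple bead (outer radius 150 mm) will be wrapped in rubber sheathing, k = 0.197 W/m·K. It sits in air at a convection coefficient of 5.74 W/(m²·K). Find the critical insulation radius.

For a sphere r_cr = 2k/h = 2×0.197/5.74
r_cr = 68.6 mm; since the bare radius (150 mm) is above r_cr, any added insulation will reduce heat loss.

r_cr ≈ 68.6 mm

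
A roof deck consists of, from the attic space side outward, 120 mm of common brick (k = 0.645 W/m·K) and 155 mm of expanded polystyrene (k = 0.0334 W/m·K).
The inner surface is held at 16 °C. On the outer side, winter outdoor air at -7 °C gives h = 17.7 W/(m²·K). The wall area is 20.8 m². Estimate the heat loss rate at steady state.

Using the resistance-network approach (series):
R_common brick = L/(kA) = 0.12/(0.645×20.8) = 0.008945 K/W
R_expanded polystyrene = L/(kA) = 0.155/(0.0334×20.8) = 0.2231 K/W
R_outer film = 1/(h_o·A) = 1/(17.7×20.8) = 0.002716 K/W
R_total = 0.2348 K/W
Q = ΔT / R_total = 23 / 0.2348

Q ≈ 98 W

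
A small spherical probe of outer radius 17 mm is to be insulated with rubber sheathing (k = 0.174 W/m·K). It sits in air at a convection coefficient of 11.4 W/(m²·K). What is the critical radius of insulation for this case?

r_cr ≈ 30.5 mm

For a sphere r_cr = 2k/h = 2×0.174/11.4
r_cr = 30.5 mm; since the bare radius (17 mm) is below r_cr, adding a thin layer of insulation will *increase* heat loss.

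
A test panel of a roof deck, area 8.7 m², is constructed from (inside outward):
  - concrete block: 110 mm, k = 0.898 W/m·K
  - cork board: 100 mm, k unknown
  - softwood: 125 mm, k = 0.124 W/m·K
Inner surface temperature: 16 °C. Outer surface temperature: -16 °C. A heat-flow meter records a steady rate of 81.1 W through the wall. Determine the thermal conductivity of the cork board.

Thermal resistances in series:
R_concrete block = L/(kA) = 0.11/(0.898×8.7) = 0.01408 K/W
R_softwood = L/(kA) = 0.125/(0.124×8.7) = 0.1159 K/W
Sum of known resistances R_other = 0.1299 K/W
Total R = ΔT/Q = 32/81.1 = 0.3946 K/W
R_cork board = R_total − R_other = 0.2646 K/W
k = L/(R·A) = 0.1/(0.2646×8.7)

k ≈ 0.0434 W/(m·K)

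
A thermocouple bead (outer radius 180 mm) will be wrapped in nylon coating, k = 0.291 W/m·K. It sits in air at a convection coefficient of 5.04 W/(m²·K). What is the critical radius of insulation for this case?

r_cr ≈ 115 mm

For a sphere r_cr = 2k/h = 2×0.291/5.04
r_cr = 115 mm; since the bare radius (180 mm) is above r_cr, any added insulation will reduce heat loss.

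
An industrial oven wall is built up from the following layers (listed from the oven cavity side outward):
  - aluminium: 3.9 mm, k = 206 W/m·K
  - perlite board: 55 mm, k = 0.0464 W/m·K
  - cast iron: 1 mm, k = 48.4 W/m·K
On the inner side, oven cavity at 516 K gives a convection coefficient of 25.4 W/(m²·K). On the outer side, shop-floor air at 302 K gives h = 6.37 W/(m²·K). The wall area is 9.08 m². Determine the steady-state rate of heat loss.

Q ≈ 1410 W

Treating each layer as a thermal resistance in series:
R_inner film = 1/(h_i·A) = 1/(25.4×9.08) = 0.004336 K/W
R_aluminium = L/(kA) = 0.0039/(206×9.08) = 2.085×10^-6 K/W
R_perlite board = L/(kA) = 0.055/(0.0464×9.08) = 0.1305 K/W
R_cast iron = L/(kA) = 0.001/(48.4×9.08) = 2.275×10^-6 K/W
R_outer film = 1/(h_o·A) = 1/(6.37×9.08) = 0.01729 K/W
R_total = 0.1522 K/W
Q = ΔT / R_total = 214 / 0.1522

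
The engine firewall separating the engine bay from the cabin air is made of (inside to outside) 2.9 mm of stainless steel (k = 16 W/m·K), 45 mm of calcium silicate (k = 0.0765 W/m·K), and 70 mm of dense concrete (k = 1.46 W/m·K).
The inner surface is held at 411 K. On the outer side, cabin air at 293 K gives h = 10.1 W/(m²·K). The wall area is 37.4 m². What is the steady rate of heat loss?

Model the wall as resistances in series:
R_stainless steel = L/(kA) = 0.0029/(16×37.4) = 4.846×10^-6 K/W
R_calcium silicate = L/(kA) = 0.045/(0.0765×37.4) = 0.01573 K/W
R_dense concrete = L/(kA) = 0.07/(1.46×37.4) = 0.001282 K/W
R_outer film = 1/(h_o·A) = 1/(10.1×37.4) = 0.002647 K/W
R_total = 0.01966 K/W
Q = ΔT / R_total = 118 / 0.01966

Q ≈ 6000 W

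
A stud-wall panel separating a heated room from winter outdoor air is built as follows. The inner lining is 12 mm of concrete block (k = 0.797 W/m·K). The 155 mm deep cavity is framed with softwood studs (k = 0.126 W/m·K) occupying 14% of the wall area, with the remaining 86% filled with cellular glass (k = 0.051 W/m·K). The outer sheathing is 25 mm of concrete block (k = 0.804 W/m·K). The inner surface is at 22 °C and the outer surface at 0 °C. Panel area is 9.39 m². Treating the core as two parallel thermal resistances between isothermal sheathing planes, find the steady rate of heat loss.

Q ≈ 80.5 W

Sheathing layers in series; stud and cavity paths in parallel between them.
R_inner = 0.012/(0.797×9.39) = 0.001603 K/W
R_stud  = 0.155/(0.126×0.14×9.39) = 0.9358 K/W
R_cav   = 0.155/(0.051×0.86×9.39) = 0.3764 K/W
1/R_core = 1/R_stud + 1/R_cav → R_core = 0.2684 K/W
R_outer = 0.025/(0.804×9.39) = 0.003311 K/W
R_total = 0.2733 K/W
Q = ΔT/R_total = 22/0.2733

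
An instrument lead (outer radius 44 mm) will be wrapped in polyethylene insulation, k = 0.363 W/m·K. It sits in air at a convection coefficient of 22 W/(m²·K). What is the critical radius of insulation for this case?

For a cylinder r_cr = k/h = 0.363/22
r_cr = 16.5 mm; since the bare radius (44 mm) is above r_cr, any added insulation will reduce heat loss.

r_cr ≈ 16.5 mm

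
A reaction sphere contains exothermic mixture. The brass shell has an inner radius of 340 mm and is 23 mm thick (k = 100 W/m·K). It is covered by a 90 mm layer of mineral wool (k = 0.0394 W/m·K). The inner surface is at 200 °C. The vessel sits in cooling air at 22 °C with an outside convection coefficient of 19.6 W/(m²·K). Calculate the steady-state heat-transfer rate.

Q ≈ 158 W

Each spherical layer contributes R = (1/r_i − 1/r_o)/(4πk):
R_brass shell = (1/0.34 − 1/0.363)/(4π×100) = 1.483×10^-4 K/W
R_mineral wool = (1/0.363 − 1/0.453)/(4π×0.0394) = 1.105 K/W
R_outer film = 1/(h·4πr_o²) = 1/(19.6×4π×0.453²) = 0.01979 K/W
R_total = 1.125 K/W
Q = ΔT/R_total = 178/1.125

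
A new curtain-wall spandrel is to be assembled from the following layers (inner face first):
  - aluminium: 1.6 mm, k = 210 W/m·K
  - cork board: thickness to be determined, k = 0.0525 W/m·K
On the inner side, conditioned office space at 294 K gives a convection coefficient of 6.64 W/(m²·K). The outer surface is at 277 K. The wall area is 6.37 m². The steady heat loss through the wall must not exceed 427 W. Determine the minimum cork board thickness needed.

Treating each layer as a thermal resistance in series:
R_inner film = 1/(h_i·A) = 1/(6.64×6.37) = 0.02364 K/W
R_aluminium = L/(kA) = 0.0016/(210×6.37) = 1.196×10^-6 K/W
Sum of the known resistances R_other = 0.02364 K/W
Required total resistance R_tot = ΔT/Q_allow = 17/427 = 0.03981 K/W
R_cork board = R_tot − R_other = 0.01617 K/W
L = R·k·A = 0.01617×0.0525×6.37

L ≈ 5.41 mm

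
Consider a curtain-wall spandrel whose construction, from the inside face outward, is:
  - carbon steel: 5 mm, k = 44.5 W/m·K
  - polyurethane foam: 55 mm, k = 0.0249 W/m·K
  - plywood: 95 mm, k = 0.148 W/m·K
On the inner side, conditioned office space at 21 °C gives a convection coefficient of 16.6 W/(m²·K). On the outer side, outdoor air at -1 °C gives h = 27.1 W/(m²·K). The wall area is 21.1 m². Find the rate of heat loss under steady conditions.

Q ≈ 157 W

Series thermal resistances:
R_inner film = 1/(h_i·A) = 1/(16.6×21.1) = 0.002855 K/W
R_carbon steel = L/(kA) = 0.005/(44.5×21.1) = 5.325×10^-6 K/W
R_polyurethane foam = L/(kA) = 0.055/(0.0249×21.1) = 0.1047 K/W
R_plywood = L/(kA) = 0.095/(0.148×21.1) = 0.03042 K/W
R_outer film = 1/(h_o·A) = 1/(27.1×21.1) = 0.001749 K/W
R_total = 0.1397 K/W
Q = ΔT / R_total = 22 / 0.1397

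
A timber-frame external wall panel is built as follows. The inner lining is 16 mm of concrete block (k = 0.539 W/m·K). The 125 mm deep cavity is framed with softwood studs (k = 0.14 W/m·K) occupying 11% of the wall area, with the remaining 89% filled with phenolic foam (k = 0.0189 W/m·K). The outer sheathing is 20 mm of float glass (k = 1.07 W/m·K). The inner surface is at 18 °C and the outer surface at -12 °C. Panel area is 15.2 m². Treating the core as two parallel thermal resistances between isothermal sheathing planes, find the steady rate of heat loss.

Q ≈ 116 W

Sheathing layers in series; stud and cavity paths in parallel between them.
R_inner = 0.016/(0.539×15.2) = 0.001953 K/W
R_stud  = 0.125/(0.14×0.11×15.2) = 0.534 K/W
R_cav   = 0.125/(0.0189×0.89×15.2) = 0.4889 K/W
1/R_core = 1/R_stud + 1/R_cav → R_core = 0.2552 K/W
R_outer = 0.02/(1.07×15.2) = 0.00123 K/W
R_total = 0.2584 K/W
Q = ΔT/R_total = 30/0.2584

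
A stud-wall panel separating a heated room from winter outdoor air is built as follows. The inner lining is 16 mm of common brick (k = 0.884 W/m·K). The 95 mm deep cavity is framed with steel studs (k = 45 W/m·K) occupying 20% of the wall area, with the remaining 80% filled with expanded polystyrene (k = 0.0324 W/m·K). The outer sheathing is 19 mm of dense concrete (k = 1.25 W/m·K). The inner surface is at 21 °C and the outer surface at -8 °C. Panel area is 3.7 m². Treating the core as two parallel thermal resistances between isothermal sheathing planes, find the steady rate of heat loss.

Sheathing layers in series; stud and cavity paths in parallel between them.
R_inner = 0.016/(0.884×3.7) = 0.004892 K/W
R_stud  = 0.095/(45×0.2×3.7) = 0.002853 K/W
R_cav   = 0.095/(0.0324×0.8×3.7) = 0.9906 K/W
1/R_core = 1/R_stud + 1/R_cav → R_core = 0.002845 K/W
R_outer = 0.019/(1.25×3.7) = 0.004108 K/W
R_total = 0.01184 K/W
Q = ΔT/R_total = 29/0.01184

Q ≈ 2450 W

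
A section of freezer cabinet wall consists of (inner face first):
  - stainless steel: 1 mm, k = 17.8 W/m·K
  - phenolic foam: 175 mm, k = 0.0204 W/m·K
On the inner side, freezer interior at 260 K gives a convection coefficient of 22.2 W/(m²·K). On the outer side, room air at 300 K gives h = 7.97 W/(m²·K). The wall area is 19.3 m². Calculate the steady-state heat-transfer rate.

Q ≈ 88.2 W

Thermal resistances in series:
R_inner film = 1/(h_i·A) = 1/(22.2×19.3) = 0.002334 K/W
R_stainless steel = L/(kA) = 0.001/(17.8×19.3) = 2.911×10^-6 K/W
R_phenolic foam = L/(kA) = 0.175/(0.0204×19.3) = 0.4445 K/W
R_outer film = 1/(h_o·A) = 1/(7.97×19.3) = 0.006501 K/W
R_total = 0.4533 K/W
Q = ΔT / R_total = 40 / 0.4533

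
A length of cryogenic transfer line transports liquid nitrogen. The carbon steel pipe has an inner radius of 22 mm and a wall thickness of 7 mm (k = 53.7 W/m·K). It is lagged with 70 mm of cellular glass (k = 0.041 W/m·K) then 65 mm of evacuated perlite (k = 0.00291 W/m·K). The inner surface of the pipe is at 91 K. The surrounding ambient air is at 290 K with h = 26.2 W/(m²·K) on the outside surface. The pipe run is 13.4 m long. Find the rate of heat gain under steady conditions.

Treating each annulus and film as a series resistance:
R_carbon steel pipe wall = ln(29/22)/(2π×53.7×13.4) = 6.11×10^-5 K/W
R_cellular glass = ln(99/29)/(2π×0.041×13.4) = 0.3557 K/W
R_evacuated perlite = ln(164/99)/(2π×0.00291×13.4) = 2.06 K/W
R_outer film = 1/(h_o·2πr_oL) = 1/(26.2×2π×0.164×13.4) = 0.002764 K/W
R_total = 2.419 K/W
Q = ΔT/R_total = 199/2.419

Q ≈ 82.3 W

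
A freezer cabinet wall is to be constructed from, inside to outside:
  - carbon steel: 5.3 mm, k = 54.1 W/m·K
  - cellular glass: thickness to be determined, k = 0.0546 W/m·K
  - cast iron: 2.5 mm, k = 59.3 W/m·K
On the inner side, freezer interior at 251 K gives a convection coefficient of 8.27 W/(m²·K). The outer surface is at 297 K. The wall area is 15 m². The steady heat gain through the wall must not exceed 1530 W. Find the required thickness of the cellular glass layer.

Model the wall as resistances in series:
R_inner film = 1/(h_i·A) = 1/(8.27×15) = 0.008061 K/W
R_carbon steel = L/(kA) = 0.0053/(54.1×15) = 6.531×10^-6 K/W
R_cast iron = L/(kA) = 0.0025/(59.3×15) = 2.811×10^-6 K/W
Sum of the known resistances R_other = 0.008071 K/W
Required total resistance R_tot = ΔT/Q_allow = 46/1530 = 0.03007 K/W
R_cellular glass = R_tot − R_other = 0.02199 K/W
L = R·k·A = 0.02199×0.0546×15

L ≈ 18 mm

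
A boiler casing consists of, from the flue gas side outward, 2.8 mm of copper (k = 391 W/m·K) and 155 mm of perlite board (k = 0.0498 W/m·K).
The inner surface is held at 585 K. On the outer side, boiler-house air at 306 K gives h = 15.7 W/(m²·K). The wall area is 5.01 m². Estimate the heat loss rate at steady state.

Q ≈ 440 W

Series thermal resistances:
R_copper = L/(kA) = 0.0028/(391×5.01) = 1.429×10^-6 K/W
R_perlite board = L/(kA) = 0.155/(0.0498×5.01) = 0.6212 K/W
R_outer film = 1/(h_o·A) = 1/(15.7×5.01) = 0.01271 K/W
R_total = 0.634 K/W
Q = ΔT / R_total = 279 / 0.634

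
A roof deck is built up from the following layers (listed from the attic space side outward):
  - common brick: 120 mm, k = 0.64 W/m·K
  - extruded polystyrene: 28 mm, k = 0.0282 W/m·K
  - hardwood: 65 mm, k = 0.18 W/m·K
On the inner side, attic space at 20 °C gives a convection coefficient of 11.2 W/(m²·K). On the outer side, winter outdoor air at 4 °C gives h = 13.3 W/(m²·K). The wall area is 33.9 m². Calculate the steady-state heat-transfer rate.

Q ≈ 318 W

Thermal resistances in series:
R_inner film = 1/(h_i·A) = 1/(11.2×33.9) = 0.002634 K/W
R_common brick = L/(kA) = 0.12/(0.64×33.9) = 0.005531 K/W
R_extruded polystyrene = L/(kA) = 0.028/(0.0282×33.9) = 0.02929 K/W
R_hardwood = L/(kA) = 0.065/(0.18×33.9) = 0.01065 K/W
R_outer film = 1/(h_o·A) = 1/(13.3×33.9) = 0.002218 K/W
R_total = 0.05032 K/W
Q = ΔT / R_total = 16 / 0.05032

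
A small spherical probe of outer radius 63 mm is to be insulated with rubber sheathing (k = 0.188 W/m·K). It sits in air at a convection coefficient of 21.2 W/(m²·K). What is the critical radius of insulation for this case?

For a sphere r_cr = 2k/h = 2×0.188/21.2
r_cr = 17.7 mm; since the bare radius (63 mm) is above r_cr, any added insulation will reduce heat loss.

r_cr ≈ 17.7 mm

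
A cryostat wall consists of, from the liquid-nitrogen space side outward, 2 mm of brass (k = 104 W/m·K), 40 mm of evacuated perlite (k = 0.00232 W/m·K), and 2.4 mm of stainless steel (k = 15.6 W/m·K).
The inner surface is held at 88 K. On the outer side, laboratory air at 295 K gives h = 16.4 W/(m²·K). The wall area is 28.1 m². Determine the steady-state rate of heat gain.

Q ≈ 336 W

Series thermal resistances:
R_brass = L/(kA) = 0.002/(104×28.1) = 6.844×10^-7 K/W
R_evacuated perlite = L/(kA) = 0.04/(0.00232×28.1) = 0.6136 K/W
R_stainless steel = L/(kA) = 0.0024/(15.6×28.1) = 5.475×10^-6 K/W
R_outer film = 1/(h_o·A) = 1/(16.4×28.1) = 0.00217 K/W
R_total = 0.6157 K/W
Q = ΔT / R_total = 207 / 0.6157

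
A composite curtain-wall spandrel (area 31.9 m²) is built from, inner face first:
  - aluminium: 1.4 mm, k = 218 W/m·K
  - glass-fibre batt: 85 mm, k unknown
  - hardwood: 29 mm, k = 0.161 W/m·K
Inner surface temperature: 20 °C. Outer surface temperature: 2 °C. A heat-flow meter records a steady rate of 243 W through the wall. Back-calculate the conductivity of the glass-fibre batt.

k ≈ 0.0389 W/(m·K)

Thermal resistances in series:
R_aluminium = L/(kA) = 0.0014/(218×31.9) = 2.013×10^-7 K/W
R_hardwood = L/(kA) = 0.029/(0.161×31.9) = 0.005647 K/W
Sum of known resistances R_other = 0.005647 K/W
Total R = ΔT/Q = 18/243 = 0.07407 K/W
R_glass-fibre batt = R_total − R_other = 0.06843 K/W
k = L/(R·A) = 0.085/(0.06843×31.9)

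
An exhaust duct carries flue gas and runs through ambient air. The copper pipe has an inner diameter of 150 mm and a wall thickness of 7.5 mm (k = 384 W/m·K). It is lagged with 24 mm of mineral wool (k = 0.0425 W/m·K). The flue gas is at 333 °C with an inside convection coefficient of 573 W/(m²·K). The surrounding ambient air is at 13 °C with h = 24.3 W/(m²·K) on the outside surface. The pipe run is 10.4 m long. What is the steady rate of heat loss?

Radial resistances (cylindrical: R_cond = ln(r_o/r_i)/(2πkL), R_conv = 1/(h·2πrL)):
R_inner film = 1/(h_i·2πr₁L) = 1/(573×2π×0.075×10.4) = 3.561×10^-4 K/W
R_copper pipe wall = ln(82.5/75)/(2π×384×10.4) = 3.798×10^-6 K/W
R_mineral wool = ln(106.5/82.5)/(2π×0.0425×10.4) = 0.09194 K/W
R_outer film = 1/(h_o·2πr_oL) = 1/(24.3×2π×0.1065×10.4) = 0.005913 K/W
R_total = 0.09822 K/W
Q = ΔT/R_total = 320/0.09822

Q ≈ 3260 W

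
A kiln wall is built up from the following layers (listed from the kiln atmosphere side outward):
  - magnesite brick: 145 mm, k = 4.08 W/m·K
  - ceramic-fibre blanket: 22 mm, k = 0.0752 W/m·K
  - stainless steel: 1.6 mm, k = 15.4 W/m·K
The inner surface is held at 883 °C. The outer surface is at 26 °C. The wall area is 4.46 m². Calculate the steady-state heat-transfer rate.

Treating each layer as a thermal resistance in series:
R_magnesite brick = L/(kA) = 0.145/(4.08×4.46) = 0.007968 K/W
R_ceramic-fibre blanket = L/(kA) = 0.022/(0.0752×4.46) = 0.06559 K/W
R_stainless steel = L/(kA) = 0.0016/(15.4×4.46) = 2.33×10^-5 K/W
R_total = 0.07359 K/W
Q = ΔT / R_total = 857 / 0.07359

Q ≈ 11600 W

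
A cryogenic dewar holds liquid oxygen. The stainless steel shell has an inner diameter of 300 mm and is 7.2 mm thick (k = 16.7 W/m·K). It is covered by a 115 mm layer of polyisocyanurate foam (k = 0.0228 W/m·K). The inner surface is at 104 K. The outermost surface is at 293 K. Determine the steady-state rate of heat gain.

Q ≈ 20.1 W

Each spherical layer contributes R = (1/r_i − 1/r_o)/(4πk):
R_stainless steel shell = (1/0.15 − 1/0.1572)/(4π×16.7) = 0.001455 K/W
R_polyisocyanurate foam = (1/0.1572 − 1/0.2722)/(4π×0.0228) = 9.38 K/W
R_total = 9.382 K/W
Q = ΔT/R_total = 189/9.382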